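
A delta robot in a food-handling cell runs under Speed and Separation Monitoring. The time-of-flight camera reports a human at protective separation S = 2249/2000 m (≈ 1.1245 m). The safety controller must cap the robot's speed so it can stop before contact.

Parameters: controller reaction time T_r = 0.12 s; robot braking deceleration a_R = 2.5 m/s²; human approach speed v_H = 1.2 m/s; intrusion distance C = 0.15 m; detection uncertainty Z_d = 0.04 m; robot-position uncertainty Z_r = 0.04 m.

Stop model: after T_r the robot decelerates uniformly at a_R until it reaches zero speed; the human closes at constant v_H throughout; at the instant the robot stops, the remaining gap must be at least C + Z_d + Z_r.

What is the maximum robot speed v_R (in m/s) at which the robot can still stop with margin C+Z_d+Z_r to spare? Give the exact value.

v_R_max = 19/20 m/s = 0.9500 m/s

quadratic (1/5)·v² + (3/5)·v + (-1501/2000) = 0
  disc = (3/5)² − 4·(1/5)·(-1501/2000) = 2401/2500 ; √disc = 49/50
  v_R = (−(3/5) + 49/50) / (2·(1/5)) = 19/20 m/s
check:
braking lasts T_s = (19/20)/(5/2) = 0.3800 s
reaction-phase robot travel = 0.9500·0.1200 = 0.1140 m
braking distance = 0.9500²/(2·2.5000) = 0.1805 m
human over T_r+T_s: 1.2000·(0.1200+0.3800) = 0.6000 m
C+Z_d+Z_r = 0.1500+0.0400+0.0400 = 0.2300 m
sum ≈ 0.1140+0.1805+0.6000+0.2300 ≈ 1.1245 m = S ✓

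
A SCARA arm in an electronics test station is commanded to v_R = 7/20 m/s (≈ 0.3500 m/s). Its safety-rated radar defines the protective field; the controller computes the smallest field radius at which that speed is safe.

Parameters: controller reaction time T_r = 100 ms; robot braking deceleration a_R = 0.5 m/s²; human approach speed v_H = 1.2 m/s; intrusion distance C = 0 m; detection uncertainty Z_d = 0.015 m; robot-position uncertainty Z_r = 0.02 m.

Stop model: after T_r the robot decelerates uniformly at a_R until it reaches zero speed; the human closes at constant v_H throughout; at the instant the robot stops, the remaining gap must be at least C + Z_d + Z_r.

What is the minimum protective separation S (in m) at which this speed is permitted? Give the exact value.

T_s = v_R/a_R = (7/20)/(1/2) = 0.7000 s
reaction-phase robot travel = 0.3500·0.1000 = 0.0350 m
braking distance = 0.3500²/(2·0.5000) = 0.1225 m
human closes 1.2000·0.8000 = 0.9600 m
C+Z_d+Z_r = 0.0000+0.0150+0.0200 = 0.0350 m
S_min ≈ 0.0350+0.1225+0.9600+0.0350  ⇒  S_min = 461/400 m

S_min = 461/400 m = 1.1525 m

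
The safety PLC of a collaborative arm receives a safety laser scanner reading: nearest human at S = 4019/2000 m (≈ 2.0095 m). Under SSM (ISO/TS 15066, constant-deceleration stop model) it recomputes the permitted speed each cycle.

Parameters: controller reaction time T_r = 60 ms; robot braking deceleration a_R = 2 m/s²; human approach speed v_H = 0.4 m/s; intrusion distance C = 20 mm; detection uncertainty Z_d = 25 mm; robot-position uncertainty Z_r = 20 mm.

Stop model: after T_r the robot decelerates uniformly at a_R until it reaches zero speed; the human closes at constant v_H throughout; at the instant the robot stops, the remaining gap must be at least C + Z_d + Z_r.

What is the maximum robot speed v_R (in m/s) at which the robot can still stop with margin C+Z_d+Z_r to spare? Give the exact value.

quadratic (1/4)·v² + (13/50)·v + (-3841/2000) = 0
  disc = (13/50)² − 4·(1/4)·(-3841/2000) = 19881/10000 ; √disc = 141/100
  v_R = (−(13/50) + 141/100) / (2·(1/4)) = 23/10 m/s
check:
T_s = v_R/a_R = (23/10)/2 = 1.1500 s
reaction-phase robot travel = 2.3000·0.0600 = 0.1380 m
robot under decel: 2.3000²/(2·2.0000) = 1.3225 m
person approaches 0.4000·(0.0600+1.1500) = 0.4840 m
margins: 0.0200+0.0250+0.0200 = 0.0650 m
sum ≈ 0.1380+1.3225+0.4840+0.0650 ≈ 2.0095 m = S ✓

v_R_max = 23/10 m/s = 2.3000 m/s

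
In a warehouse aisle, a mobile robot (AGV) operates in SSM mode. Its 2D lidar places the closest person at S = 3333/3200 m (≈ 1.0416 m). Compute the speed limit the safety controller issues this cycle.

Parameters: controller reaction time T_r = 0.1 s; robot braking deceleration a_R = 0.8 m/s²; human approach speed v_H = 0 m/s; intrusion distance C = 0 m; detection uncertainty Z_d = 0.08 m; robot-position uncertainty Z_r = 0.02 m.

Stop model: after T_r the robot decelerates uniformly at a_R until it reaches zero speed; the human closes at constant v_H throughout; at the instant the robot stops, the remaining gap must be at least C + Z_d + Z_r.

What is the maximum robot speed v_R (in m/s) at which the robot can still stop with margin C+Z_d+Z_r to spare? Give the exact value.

v_R_max = 23/20 m/s = 1.1500 m/s

at the boundary: (5/8)·v² + (1/10)·v + (-3013/3200) = 0
  disc = (1/10)² − 4·(5/8)·(-3013/3200) = 15129/6400 ; √disc = 123/80
  v_R = (−(1/10) + 123/80) / (2·(5/8)) = 23/20 m/s
check:
stop time T_s = (23/20)/(4/5) = 1.4375 s
reaction-phase robot travel = 1.1500·0.1000 = 0.1150 m
braking distance = 1.1500²/(2·0.8000) = 0.8266 m
human closes 0.0000·1.5375 = 0.0000 m
C+Z_d+Z_r = 0.0000+0.0800+0.0200 = 0.1000 m
sum ≈ 0.1150+0.8266+0.0000+0.1000 ≈ 1.0416 m = S ✓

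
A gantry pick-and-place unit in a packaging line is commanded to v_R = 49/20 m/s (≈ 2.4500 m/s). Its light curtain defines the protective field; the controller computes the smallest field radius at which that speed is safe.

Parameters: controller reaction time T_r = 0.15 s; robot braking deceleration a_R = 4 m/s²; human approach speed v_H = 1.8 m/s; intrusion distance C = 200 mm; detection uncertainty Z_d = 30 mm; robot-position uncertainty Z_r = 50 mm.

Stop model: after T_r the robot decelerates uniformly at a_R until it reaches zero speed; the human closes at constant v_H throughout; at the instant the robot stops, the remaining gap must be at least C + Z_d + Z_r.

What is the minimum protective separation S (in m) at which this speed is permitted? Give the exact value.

S_min = 1773/640 m = 2.7703 m

stop time T_s = (49/20)/4 = 0.6125 s
robot in T_r: 2.4500·0.1500 = 0.3675 m
braking distance = 2.4500²/(2·4.0000) = 0.7503 m
person approaches 1.8000·(0.1500+0.6125) = 1.3725 m
residual clearance needed = 0.2000+0.0300+0.0500 = 0.2800 m
S_min ≈ 0.3675+0.7503+1.3725+0.2800  ⇒  S_min = 1773/640 m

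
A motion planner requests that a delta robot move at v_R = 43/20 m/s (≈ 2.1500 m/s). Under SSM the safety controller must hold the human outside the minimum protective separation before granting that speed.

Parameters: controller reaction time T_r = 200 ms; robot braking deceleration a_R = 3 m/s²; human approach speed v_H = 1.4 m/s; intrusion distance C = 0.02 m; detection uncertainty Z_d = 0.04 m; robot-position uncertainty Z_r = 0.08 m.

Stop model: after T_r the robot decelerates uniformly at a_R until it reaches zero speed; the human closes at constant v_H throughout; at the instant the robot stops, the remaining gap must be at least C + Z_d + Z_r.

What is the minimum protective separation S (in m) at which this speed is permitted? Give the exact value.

S_min = 2099/800 m = 2.6237 m

stop time T_s = (43/20)/3 = 0.7167 s
robot covers v_R·T_r = 2.1500·0.2000 = 0.4300 m before braking
braking distance = 2.1500²/(2·3.0000) = 0.7704 m
human closes 1.4000·0.9167 = 1.2833 m
margins: 0.0200+0.0400+0.0800 = 0.1400 m
S_min ≈ 0.4300+0.7704+1.2833+0.1400  ⇒  S_min = 2099/800 m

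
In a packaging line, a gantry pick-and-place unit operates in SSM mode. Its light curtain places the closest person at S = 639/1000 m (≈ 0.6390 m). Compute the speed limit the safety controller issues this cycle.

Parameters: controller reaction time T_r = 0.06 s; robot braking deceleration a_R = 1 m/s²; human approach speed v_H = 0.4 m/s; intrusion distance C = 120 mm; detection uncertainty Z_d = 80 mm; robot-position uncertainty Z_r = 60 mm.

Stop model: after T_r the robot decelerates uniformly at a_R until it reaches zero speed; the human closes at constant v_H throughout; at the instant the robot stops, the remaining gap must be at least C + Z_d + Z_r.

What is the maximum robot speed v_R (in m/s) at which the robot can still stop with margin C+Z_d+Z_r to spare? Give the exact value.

v_R_max = 1/2 m/s = 0.5000 m/s

quadratic (1/2)·v² + (23/50)·v + (-71/200) = 0
  disc = (23/50)² − 4·(1/2)·(-71/200) = 576/625 ; √disc = 24/25
  v_R = (−(23/50) + 24/25) / (2·(1/2)) = 1/2 m/s
check:
stop time T_s = (1/2)/1 = 0.5000 s
reaction-phase robot travel = 0.5000·0.0600 = 0.0300 m
braking distance = 0.5000²/(2·1.0000) = 0.1250 m
human closes 0.4000·0.5600 = 0.2240 m
margins: 0.1200+0.0800+0.0600 = 0.2600 m
sum ≈ 0.0300+0.1250+0.2240+0.2600 ≈ 0.6390 m = S ✓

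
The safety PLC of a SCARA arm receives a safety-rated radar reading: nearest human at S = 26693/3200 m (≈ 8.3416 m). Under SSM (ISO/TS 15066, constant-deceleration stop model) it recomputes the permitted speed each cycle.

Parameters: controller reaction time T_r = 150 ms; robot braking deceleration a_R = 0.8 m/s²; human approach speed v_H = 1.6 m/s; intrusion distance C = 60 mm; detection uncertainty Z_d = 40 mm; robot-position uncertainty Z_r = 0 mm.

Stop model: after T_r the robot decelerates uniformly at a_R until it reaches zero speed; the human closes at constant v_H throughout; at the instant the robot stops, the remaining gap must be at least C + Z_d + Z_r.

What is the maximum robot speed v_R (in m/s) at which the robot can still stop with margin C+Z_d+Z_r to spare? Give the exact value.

quadratic (5/8)·v² + (43/20)·v + (-5121/640) = 0
  disc = (43/20)² − 4·(5/8)·(-5121/640) = 157609/6400 ; √disc = 397/80
  v_R = (−(43/20) + 397/80) / (2·(5/8)) = 9/4 m/s
check:
stop time T_s = (9/4)/(4/5) = 2.8125 s
robot covers v_R·T_r = 2.2500·0.1500 = 0.3375 m before braking
robot covers 2.2500·2.8125 − ½·0.8000·2.8125² = 3.1641 m while stopping
human over T_r+T_s: 1.6000·(0.1500+2.8125) = 4.7400 m
margins: 0.0600+0.0400+0.0000 = 0.1000 m
sum ≈ 0.3375+3.1641+4.7400+0.1000 ≈ 8.3416 m = S ✓

v_R_max = 9/4 m/s = 2.2500 m/s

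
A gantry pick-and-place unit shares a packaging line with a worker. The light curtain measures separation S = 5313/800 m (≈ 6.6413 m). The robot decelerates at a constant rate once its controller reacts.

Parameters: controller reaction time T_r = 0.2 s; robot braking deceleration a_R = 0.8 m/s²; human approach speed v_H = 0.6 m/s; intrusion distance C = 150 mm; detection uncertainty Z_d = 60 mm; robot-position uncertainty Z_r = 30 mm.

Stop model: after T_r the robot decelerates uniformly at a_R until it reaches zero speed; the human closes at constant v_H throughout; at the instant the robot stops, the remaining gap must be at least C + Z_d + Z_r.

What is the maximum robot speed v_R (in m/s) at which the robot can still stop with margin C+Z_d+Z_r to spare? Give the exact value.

v_R_max = 5/2 m/s = 2.5000 m/s

at the boundary: (5/8)·v² + (19/20)·v + (-201/32) = 0
  disc = (19/20)² − 4·(5/8)·(-201/32) = 26569/1600 ; √disc = 163/40
  v_R = (−(19/20) + 163/40) / (2·(5/8)) = 5/2 m/s
check:
T_s = v_R/a_R = (5/2)/(4/5) = 3.1250 s
robot in T_r: 2.5000·0.2000 = 0.5000 m
braking distance = 2.5000²/(2·0.8000) = 3.9062 m
human over T_r+T_s: 0.6000·(0.2000+3.1250) = 1.9950 m
residual clearance needed = 0.1500+0.0600+0.0300 = 0.2400 m
sum ≈ 0.5000+3.9062+1.9950+0.2400 ≈ 6.6413 m = S ✓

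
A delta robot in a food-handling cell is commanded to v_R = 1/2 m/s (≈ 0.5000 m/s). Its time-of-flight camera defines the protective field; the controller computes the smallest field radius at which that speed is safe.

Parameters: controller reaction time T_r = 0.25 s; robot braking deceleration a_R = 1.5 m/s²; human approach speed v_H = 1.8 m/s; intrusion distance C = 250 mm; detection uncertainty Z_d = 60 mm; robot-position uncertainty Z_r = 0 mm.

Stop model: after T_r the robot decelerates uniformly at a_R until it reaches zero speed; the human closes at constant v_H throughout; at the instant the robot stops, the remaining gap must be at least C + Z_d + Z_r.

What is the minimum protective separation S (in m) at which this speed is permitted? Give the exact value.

braking lasts T_s = (1/2)/(3/2) = 0.3333 s
reaction-phase robot travel = 0.5000·0.2500 = 0.1250 m
robot covers 0.5000·0.3333 − ½·1.5000·0.3333² = 0.0833 m while stopping
human over T_r+T_s: 1.8000·(0.2500+0.3333) = 1.0500 m
residual clearance needed = 0.2500+0.0600+0.0000 = 0.3100 m
S_min ≈ 0.1250+0.0833+1.0500+0.3100  ⇒  S_min = 941/600 m

S_min = 941/600 m = 1.5683 m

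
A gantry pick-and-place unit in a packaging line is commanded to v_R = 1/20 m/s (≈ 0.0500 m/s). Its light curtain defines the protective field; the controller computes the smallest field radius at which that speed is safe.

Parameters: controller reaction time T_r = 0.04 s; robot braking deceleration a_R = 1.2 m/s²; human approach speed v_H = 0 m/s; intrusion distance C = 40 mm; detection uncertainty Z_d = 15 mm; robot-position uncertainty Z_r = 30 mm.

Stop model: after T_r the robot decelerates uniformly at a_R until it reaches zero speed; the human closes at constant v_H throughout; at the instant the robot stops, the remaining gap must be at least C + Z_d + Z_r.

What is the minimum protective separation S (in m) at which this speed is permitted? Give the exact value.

S_min = 2113/24000 m = 0.0880 m

T_s = v_R/a_R = (1/20)/(6/5) = 0.0417 s
reaction-phase robot travel = 0.0500·0.0400 = 0.0020 m
robot covers 0.0500·0.0417 − ½·1.2000·0.0417² = 0.0010 m while stopping
human closes 0.0000·0.0817 = 0.0000 m
residual clearance needed = 0.0400+0.0150+0.0300 = 0.0850 m
S_min ≈ 0.0020+0.0010+0.0000+0.0850  ⇒  S_min = 2113/24000 m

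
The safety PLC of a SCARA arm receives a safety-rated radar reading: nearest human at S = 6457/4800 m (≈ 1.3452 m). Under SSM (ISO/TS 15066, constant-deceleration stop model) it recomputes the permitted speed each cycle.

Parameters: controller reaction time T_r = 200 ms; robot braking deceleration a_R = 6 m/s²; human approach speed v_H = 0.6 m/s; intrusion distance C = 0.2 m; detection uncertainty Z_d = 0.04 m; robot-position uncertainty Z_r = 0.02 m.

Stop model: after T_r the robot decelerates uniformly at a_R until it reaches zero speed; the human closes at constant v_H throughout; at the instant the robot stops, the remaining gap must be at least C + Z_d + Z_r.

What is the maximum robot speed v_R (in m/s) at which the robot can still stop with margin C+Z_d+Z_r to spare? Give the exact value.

v_R_max = 41/20 m/s = 2.0500 m/s

collect terms ⇒ (1/12)·v_R² + (3/10)·v_R + (-4633/4800) = 0
  disc = (3/10)² − 4·(1/12)·(-4633/4800) = 5929/14400 ; √disc = 77/120
  v_R = (−(3/10) + 77/120) / (2·(1/12)) = 41/20 m/s
check:
T_s = v_R/a_R = (41/20)/6 = 0.3417 s
reaction-phase robot travel = 2.0500·0.2000 = 0.4100 m
braking distance = 2.0500²/(2·6.0000) = 0.3502 m
human closes 0.6000·0.5417 = 0.3250 m
residual clearance needed = 0.2000+0.0400+0.0200 = 0.2600 m
sum ≈ 0.4100+0.3502+0.3250+0.2600 ≈ 1.3452 m = S ✓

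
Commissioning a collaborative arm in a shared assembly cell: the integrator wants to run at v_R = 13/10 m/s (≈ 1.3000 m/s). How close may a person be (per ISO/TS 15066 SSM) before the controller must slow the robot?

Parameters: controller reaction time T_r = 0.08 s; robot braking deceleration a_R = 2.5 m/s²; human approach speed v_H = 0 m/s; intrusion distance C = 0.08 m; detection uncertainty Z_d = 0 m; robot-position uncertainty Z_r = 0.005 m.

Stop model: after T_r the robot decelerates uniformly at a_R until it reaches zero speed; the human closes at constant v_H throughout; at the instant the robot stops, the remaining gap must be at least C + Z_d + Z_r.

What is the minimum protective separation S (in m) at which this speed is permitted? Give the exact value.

S_min = 527/1000 m = 0.5270 m

braking lasts T_s = (13/10)/(5/2) = 0.5200 s
robot in T_r: 1.3000·0.0800 = 0.1040 m
braking distance = 1.3000²/(2·2.5000) = 0.3380 m
human closes 0.0000·0.6000 = 0.0000 m
residual clearance needed = 0.0800+0.0000+0.0050 = 0.0850 m
S_min ≈ 0.1040+0.3380+0.0000+0.0850  ⇒  S_min = 527/1000 m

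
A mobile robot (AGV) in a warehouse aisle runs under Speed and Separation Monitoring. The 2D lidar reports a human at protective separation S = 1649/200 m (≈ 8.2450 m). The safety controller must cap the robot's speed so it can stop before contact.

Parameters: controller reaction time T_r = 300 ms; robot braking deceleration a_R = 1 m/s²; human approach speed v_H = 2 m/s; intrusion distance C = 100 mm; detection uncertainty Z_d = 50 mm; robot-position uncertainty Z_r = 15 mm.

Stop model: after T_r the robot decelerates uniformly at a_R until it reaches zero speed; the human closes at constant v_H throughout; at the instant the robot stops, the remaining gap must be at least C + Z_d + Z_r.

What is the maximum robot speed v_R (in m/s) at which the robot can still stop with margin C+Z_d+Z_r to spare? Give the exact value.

at the boundary: (1/2)·v² + (23/10)·v + (-187/25) = 0
  disc = (23/10)² − 4·(1/2)·(-187/25) = 81/4 ; √disc = 9/2
  v_R = (−(23/10) + 9/2) / (2·(1/2)) = 11/5 m/s
check:
braking lasts T_s = (11/5)/1 = 2.2000 s
reaction-phase robot travel = 2.2000·0.3000 = 0.6600 m
robot under decel: 2.2000²/(2·1.0000) = 2.4200 m
human over T_r+T_s: 2.0000·(0.3000+2.2000) = 5.0000 m
C+Z_d+Z_r = 0.1000+0.0500+0.0150 = 0.1650 m
sum ≈ 0.6600+2.4200+5.0000+0.1650 ≈ 8.2450 m = S ✓

v_R_max = 11/5 m/s = 2.2000 m/s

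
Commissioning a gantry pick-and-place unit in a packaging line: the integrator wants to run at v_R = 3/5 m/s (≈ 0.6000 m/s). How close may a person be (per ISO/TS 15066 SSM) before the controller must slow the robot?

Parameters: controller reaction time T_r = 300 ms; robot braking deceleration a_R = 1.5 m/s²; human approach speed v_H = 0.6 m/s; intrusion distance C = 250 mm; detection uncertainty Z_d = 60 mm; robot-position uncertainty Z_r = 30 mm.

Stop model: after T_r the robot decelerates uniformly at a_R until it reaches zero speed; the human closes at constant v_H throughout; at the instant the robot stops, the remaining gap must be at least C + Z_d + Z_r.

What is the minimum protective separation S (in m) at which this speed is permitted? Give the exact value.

braking lasts T_s = (3/5)/(3/2) = 0.4000 s
robot in T_r: 0.6000·0.3000 = 0.1800 m
robot covers 0.6000·0.4000 − ½·1.5000·0.4000² = 0.1200 m while stopping
person approaches 0.6000·(0.3000+0.4000) = 0.4200 m
margins: 0.2500+0.0600+0.0300 = 0.3400 m
S_min ≈ 0.1800+0.1200+0.4200+0.3400  ⇒  S_min = 53/50 m

S_min = 53/50 m = 1.0600 m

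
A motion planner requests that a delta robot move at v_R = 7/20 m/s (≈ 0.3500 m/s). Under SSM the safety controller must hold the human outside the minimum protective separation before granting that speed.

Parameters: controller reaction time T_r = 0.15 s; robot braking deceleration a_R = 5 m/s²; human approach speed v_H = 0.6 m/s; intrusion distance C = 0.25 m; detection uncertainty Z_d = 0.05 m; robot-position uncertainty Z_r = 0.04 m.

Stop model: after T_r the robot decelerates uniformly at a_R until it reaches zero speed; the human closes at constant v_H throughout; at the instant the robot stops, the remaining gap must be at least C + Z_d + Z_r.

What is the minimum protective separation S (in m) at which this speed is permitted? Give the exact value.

S_min = 2147/4000 m = 0.5367 m

braking lasts T_s = (7/20)/5 = 0.0700 s
robot covers v_R·T_r = 0.3500·0.1500 = 0.0525 m before braking
robot covers 0.3500·0.0700 − ½·5.0000·0.0700² = 0.0123 m while stopping
human closes 0.6000·0.2200 = 0.1320 m
C+Z_d+Z_r = 0.2500+0.0500+0.0400 = 0.3400 m
S_min ≈ 0.0525+0.0123+0.1320+0.3400  ⇒  S_min = 2147/4000 m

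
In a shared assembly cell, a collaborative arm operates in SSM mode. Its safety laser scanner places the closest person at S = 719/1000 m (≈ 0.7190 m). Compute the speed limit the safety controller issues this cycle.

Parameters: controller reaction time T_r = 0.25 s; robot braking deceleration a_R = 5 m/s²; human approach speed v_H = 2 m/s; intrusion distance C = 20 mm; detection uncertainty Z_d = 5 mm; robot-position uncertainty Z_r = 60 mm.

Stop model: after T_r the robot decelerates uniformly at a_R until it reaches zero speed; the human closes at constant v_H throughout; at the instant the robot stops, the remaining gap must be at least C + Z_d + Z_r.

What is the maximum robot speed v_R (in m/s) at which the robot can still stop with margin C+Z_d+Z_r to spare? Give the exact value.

collect terms ⇒ (1/10)·v_R² + (13/20)·v_R + (-67/500) = 0
  disc = (13/20)² − 4·(1/10)·(-67/500) = 4761/10000 ; √disc = 69/100
  v_R = (−(13/20) + 69/100) / (2·(1/10)) = 1/5 m/s
check:
stop time T_s = (1/5)/5 = 0.0400 s
robot covers v_R·T_r = 0.2000·0.2500 = 0.0500 m before braking
robot under decel: 0.2000²/(2·5.0000) = 0.0040 m
person approaches 2.0000·(0.2500+0.0400) = 0.5800 m
residual clearance needed = 0.0200+0.0050+0.0600 = 0.0850 m
sum ≈ 0.0500+0.0040+0.5800+0.0850 ≈ 0.7190 m = S ✓

v_R_max = 1/5 m/s = 0.2000 m/s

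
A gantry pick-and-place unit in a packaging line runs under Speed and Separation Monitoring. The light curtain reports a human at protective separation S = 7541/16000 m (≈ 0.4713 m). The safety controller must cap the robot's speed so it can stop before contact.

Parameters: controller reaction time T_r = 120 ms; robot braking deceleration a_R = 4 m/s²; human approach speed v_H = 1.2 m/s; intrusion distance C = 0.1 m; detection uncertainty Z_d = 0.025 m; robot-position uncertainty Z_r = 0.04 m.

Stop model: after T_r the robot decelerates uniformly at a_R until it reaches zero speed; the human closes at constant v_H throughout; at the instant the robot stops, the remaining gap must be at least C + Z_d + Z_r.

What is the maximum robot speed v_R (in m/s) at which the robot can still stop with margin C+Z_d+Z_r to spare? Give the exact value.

quadratic (1/8)·v² + (21/50)·v + (-2597/16000) = 0
  disc = (21/50)² − 4·(1/8)·(-2597/16000) = 41209/160000 ; √disc = 203/400
  v_R = (−(21/50) + 203/400) / (2·(1/8)) = 7/20 m/s
check:
braking lasts T_s = (7/20)/4 = 0.0875 s
reaction-phase robot travel = 0.3500·0.1200 = 0.0420 m
robot under decel: 0.3500²/(2·4.0000) = 0.0153 m
human closes 1.2000·0.2075 = 0.2490 m
margins: 0.1000+0.0250+0.0400 = 0.1650 m
sum ≈ 0.0420+0.0153+0.2490+0.1650 ≈ 0.4713 m = S ✓

v_R_max = 7/20 m/s = 0.3500 m/s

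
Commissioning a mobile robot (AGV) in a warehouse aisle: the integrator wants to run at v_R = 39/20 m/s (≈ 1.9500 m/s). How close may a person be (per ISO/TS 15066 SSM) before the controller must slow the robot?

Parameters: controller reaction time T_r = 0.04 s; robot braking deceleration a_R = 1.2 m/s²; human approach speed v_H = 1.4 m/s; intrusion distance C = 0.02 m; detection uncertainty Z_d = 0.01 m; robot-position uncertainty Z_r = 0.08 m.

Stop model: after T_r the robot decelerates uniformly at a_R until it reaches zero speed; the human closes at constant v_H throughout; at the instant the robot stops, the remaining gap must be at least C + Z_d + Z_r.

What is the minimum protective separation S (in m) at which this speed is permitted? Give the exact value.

S_min = 32827/8000 m = 4.1034 m

stop time T_s = (39/20)/(6/5) = 1.6250 s
robot in T_r: 1.9500·0.0400 = 0.0780 m
robot under decel: 1.9500²/(2·1.2000) = 1.5844 m
human closes 1.4000·1.6650 = 2.3310 m
margins: 0.0200+0.0100+0.0800 = 0.1100 m
S_min ≈ 0.0780+1.5844+2.3310+0.1100  ⇒  S_min = 32827/8000 m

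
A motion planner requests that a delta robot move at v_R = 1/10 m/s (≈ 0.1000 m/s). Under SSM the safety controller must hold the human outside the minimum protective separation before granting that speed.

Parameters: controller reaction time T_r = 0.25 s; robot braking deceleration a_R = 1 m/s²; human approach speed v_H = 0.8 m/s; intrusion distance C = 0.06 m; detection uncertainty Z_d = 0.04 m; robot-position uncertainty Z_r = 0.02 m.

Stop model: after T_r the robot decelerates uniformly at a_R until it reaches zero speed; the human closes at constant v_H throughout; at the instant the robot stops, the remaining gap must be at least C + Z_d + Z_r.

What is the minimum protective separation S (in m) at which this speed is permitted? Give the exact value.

S_min = 43/100 m = 0.4300 m

stop time T_s = (1/10)/1 = 0.1000 s
robot in T_r: 0.1000·0.2500 = 0.0250 m
braking distance = 0.1000²/(2·1.0000) = 0.0050 m
human closes 0.8000·0.3500 = 0.2800 m
C+Z_d+Z_r = 0.0600+0.0400+0.0200 = 0.1200 m
S_min ≈ 0.0250+0.0050+0.2800+0.1200  ⇒  S_min = 43/100 m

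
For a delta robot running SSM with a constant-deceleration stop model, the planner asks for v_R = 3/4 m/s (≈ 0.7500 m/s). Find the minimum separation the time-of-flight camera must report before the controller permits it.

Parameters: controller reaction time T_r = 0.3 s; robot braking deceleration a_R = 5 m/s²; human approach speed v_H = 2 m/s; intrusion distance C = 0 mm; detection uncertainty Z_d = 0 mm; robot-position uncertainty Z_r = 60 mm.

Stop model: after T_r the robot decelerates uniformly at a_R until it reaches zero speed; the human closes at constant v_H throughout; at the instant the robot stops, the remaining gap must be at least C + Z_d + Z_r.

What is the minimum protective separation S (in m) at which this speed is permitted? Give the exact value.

T_s = v_R/a_R = (3/4)/5 = 0.1500 s
robot covers v_R·T_r = 0.7500·0.3000 = 0.2250 m before braking
robot under decel: 0.7500²/(2·5.0000) = 0.0563 m
human over T_r+T_s: 2.0000·(0.3000+0.1500) = 0.9000 m
margins: 0.0000+0.0000+0.0600 = 0.0600 m
S_min ≈ 0.2250+0.0563+0.9000+0.0600  ⇒  S_min = 993/800 m

S_min = 993/800 m = 1.2412 m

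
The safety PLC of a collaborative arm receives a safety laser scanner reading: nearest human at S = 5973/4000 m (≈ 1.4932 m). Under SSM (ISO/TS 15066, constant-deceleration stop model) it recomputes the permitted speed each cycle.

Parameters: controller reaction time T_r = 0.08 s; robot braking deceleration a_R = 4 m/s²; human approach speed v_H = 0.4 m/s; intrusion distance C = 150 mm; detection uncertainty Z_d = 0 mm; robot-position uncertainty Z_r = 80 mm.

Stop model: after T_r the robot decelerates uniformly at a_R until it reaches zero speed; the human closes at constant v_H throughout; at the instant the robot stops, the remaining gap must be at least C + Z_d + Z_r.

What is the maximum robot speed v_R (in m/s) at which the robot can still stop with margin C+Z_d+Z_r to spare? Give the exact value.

v_R_max = 5/2 m/s = 2.5000 m/s

quadratic (1/8)·v² + (9/50)·v + (-197/160) = 0
  disc = (9/50)² − 4·(1/8)·(-197/160) = 25921/40000 ; √disc = 161/200
  v_R = (−(9/50) + 161/200) / (2·(1/8)) = 5/2 m/s
check:
stop time T_s = (5/2)/4 = 0.6250 s
robot covers v_R·T_r = 2.5000·0.0800 = 0.2000 m before braking
robot covers 2.5000·0.6250 − ½·4.0000·0.6250² = 0.7812 m while stopping
person approaches 0.4000·(0.0800+0.6250) = 0.2820 m
residual clearance needed = 0.1500+0.0000+0.0800 = 0.2300 m
sum ≈ 0.2000+0.7812+0.2820+0.2300 ≈ 1.4932 m = S ✓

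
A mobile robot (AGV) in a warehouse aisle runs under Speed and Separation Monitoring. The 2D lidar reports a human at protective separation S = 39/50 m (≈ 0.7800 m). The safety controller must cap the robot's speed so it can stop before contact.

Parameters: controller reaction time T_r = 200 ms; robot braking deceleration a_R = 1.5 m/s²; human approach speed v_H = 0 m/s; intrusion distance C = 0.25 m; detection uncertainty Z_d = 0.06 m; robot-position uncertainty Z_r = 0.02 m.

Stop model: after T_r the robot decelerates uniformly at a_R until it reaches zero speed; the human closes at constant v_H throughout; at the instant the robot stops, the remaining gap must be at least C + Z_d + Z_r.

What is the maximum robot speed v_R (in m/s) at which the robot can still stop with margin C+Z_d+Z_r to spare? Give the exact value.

quadratic (1/3)·v² + (1/5)·v + (-9/20) = 0
  disc = (1/5)² − 4·(1/3)·(-9/20) = 16/25 ; √disc = 4/5
  v_R = (−(1/5) + 4/5) / (2·(1/3)) = 9/10 m/s
check:
stop time T_s = (9/10)/(3/2) = 0.6000 s
reaction-phase robot travel = 0.9000·0.2000 = 0.1800 m
robot under decel: 0.9000²/(2·1.5000) = 0.2700 m
person approaches 0.0000·(0.2000+0.6000) = 0.0000 m
margins: 0.2500+0.0600+0.0200 = 0.3300 m
sum ≈ 0.1800+0.2700+0.0000+0.3300 ≈ 0.7800 m = S ✓

v_R_max = 9/10 m/s = 0.9000 m/s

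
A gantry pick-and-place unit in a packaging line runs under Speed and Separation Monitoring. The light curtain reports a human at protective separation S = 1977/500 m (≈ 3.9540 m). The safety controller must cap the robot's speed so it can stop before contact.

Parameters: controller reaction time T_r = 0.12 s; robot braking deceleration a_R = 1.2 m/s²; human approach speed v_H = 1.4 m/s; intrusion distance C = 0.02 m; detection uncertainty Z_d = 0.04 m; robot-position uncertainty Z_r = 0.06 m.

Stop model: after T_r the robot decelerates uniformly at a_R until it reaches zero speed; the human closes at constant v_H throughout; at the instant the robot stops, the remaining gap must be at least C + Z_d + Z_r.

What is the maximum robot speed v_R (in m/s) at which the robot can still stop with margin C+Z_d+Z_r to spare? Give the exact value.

quadratic (5/12)·v² + (193/150)·v + (-1833/500) = 0
  disc = (193/150)² − 4·(5/12)·(-1833/500) = 43681/5625 ; √disc = 209/75
  v_R = (−(193/150) + 209/75) / (2·(5/12)) = 9/5 m/s
check:
stop time T_s = (9/5)/(6/5) = 1.5000 s
robot in T_r: 1.8000·0.1200 = 0.2160 m
braking distance = 1.8000²/(2·1.2000) = 1.3500 m
human over T_r+T_s: 1.4000·(0.1200+1.5000) = 2.2680 m
residual clearance needed = 0.0200+0.0400+0.0600 = 0.1200 m
sum ≈ 0.2160+1.3500+2.2680+0.1200 ≈ 3.9540 m = S ✓

v_R_max = 9/5 m/s = 1.8000 m/s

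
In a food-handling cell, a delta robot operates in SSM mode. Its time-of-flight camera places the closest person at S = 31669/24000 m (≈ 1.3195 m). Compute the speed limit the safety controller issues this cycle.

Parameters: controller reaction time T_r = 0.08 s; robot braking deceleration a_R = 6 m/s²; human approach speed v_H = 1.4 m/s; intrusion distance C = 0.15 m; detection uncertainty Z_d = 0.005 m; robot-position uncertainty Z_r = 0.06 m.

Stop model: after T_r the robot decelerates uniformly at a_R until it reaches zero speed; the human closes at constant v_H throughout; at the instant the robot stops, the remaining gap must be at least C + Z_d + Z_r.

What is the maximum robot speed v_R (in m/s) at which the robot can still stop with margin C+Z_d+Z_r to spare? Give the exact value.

v_R_max = 41/20 m/s = 2.0500 m/s

at the boundary: (1/12)·v² + (47/150)·v + (-23821/24000) = 0
  disc = (47/150)² − 4·(1/12)·(-23821/24000) = 17161/40000 ; √disc = 131/200
  v_R = (−(47/150) + 131/200) / (2·(1/12)) = 41/20 m/s
check:
braking lasts T_s = (41/20)/6 = 0.3417 s
reaction-phase robot travel = 2.0500·0.0800 = 0.1640 m
robot under decel: 2.0500²/(2·6.0000) = 0.3502 m
human over T_r+T_s: 1.4000·(0.0800+0.3417) = 0.5903 m
C+Z_d+Z_r = 0.1500+0.0050+0.0600 = 0.2150 m
sum ≈ 0.1640+0.3502+0.5903+0.2150 ≈ 1.3195 m = S ✓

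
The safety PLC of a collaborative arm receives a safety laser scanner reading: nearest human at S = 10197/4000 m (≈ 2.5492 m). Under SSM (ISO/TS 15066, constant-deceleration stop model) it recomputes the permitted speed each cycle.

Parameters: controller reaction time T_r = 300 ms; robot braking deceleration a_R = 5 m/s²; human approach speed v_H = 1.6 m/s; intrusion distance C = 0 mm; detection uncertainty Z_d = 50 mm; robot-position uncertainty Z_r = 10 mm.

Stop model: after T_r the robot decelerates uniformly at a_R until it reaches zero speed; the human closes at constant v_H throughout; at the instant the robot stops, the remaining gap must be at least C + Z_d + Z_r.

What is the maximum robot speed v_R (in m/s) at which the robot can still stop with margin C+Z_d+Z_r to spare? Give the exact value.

v_R_max = 47/20 m/s = 2.3500 m/s

at the boundary: (1/10)·v² + (31/50)·v + (-8037/4000) = 0
  disc = (31/50)² − 4·(1/10)·(-8037/4000) = 11881/10000 ; √disc = 109/100
  v_R = (−(31/50) + 109/100) / (2·(1/10)) = 47/20 m/s
check:
T_s = v_R/a_R = (47/20)/5 = 0.4700 s
robot in T_r: 2.3500·0.3000 = 0.7050 m
robot covers 2.3500·0.4700 − ½·5.0000·0.4700² = 0.5523 m while stopping
human closes 1.6000·0.7700 = 1.2320 m
C+Z_d+Z_r = 0.0000+0.0500+0.0100 = 0.0600 m
sum ≈ 0.7050+0.5523+1.2320+0.0600 ≈ 2.5492 m = S ✓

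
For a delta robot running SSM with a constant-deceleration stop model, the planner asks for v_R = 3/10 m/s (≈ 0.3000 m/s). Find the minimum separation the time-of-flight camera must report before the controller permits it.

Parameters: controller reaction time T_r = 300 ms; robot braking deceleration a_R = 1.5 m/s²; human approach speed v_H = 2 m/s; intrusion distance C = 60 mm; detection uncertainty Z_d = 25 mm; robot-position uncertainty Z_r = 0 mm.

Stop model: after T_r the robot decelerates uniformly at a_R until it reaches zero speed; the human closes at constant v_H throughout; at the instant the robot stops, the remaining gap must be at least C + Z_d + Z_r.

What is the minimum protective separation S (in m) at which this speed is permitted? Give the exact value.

braking lasts T_s = (3/10)/(3/2) = 0.2000 s
robot covers v_R·T_r = 0.3000·0.3000 = 0.0900 m before braking
robot under decel: 0.3000²/(2·1.5000) = 0.0300 m
human over T_r+T_s: 2.0000·(0.3000+0.2000) = 1.0000 m
margins: 0.0600+0.0250+0.0000 = 0.0850 m
S_min ≈ 0.0900+0.0300+1.0000+0.0850  ⇒  S_min = 241/200 m

S_min = 241/200 m = 1.2050 m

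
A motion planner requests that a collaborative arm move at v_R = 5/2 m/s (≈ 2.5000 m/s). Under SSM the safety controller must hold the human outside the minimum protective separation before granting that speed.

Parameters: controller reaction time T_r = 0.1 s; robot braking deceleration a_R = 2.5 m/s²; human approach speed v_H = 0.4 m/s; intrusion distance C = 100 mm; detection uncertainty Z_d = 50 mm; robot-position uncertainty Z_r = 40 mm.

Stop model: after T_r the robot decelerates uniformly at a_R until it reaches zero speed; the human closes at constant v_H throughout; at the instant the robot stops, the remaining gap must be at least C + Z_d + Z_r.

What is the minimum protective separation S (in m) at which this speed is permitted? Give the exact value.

stop time T_s = (5/2)/(5/2) = 1.0000 s
robot covers v_R·T_r = 2.5000·0.1000 = 0.2500 m before braking
robot under decel: 2.5000²/(2·2.5000) = 1.2500 m
human over T_r+T_s: 0.4000·(0.1000+1.0000) = 0.4400 m
margins: 0.1000+0.0500+0.0400 = 0.1900 m
S_min ≈ 0.2500+1.2500+0.4400+0.1900  ⇒  S_min = 213/100 m

S_min = 213/100 m = 2.1300 m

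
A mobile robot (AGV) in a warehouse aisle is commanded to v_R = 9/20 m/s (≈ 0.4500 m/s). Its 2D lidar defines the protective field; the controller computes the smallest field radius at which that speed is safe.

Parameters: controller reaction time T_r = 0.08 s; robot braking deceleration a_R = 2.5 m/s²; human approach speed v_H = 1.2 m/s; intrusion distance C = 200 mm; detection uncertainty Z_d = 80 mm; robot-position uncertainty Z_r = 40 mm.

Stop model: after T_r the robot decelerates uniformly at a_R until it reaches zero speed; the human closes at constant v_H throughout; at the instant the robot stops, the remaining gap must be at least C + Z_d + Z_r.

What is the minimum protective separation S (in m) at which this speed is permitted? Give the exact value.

S_min = 1417/2000 m = 0.7085 m

T_s = v_R/a_R = (9/20)/(5/2) = 0.1800 s
reaction-phase robot travel = 0.4500·0.0800 = 0.0360 m
robot covers 0.4500·0.1800 − ½·2.5000·0.1800² = 0.0405 m while stopping
human over T_r+T_s: 1.2000·(0.0800+0.1800) = 0.3120 m
residual clearance needed = 0.2000+0.0800+0.0400 = 0.3200 m
S_min ≈ 0.0360+0.0405+0.3120+0.3200  ⇒  S_min = 1417/2000 m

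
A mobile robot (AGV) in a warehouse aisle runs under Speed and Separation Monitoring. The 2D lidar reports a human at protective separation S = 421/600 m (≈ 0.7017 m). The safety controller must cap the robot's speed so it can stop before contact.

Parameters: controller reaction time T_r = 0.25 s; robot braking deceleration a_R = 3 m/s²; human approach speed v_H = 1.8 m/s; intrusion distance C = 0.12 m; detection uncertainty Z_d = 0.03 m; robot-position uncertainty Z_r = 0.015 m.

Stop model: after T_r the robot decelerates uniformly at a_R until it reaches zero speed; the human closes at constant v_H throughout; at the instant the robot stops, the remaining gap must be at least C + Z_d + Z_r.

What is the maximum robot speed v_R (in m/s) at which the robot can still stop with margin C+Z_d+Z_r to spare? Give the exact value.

quadratic (1/6)·v² + (17/20)·v + (-13/150) = 0
  disc = (17/20)² − 4·(1/6)·(-13/150) = 2809/3600 ; √disc = 53/60
  v_R = (−(17/20) + 53/60) / (2·(1/6)) = 1/10 m/s
check:
braking lasts T_s = (1/10)/3 = 0.0333 s
reaction-phase robot travel = 0.1000·0.2500 = 0.0250 m
braking distance = 0.1000²/(2·3.0000) = 0.0017 m
human over T_r+T_s: 1.8000·(0.2500+0.0333) = 0.5100 m
C+Z_d+Z_r = 0.1200+0.0300+0.0150 = 0.1650 m
sum ≈ 0.0250+0.0017+0.5100+0.1650 ≈ 0.7017 m = S ✓

v_R_max = 1/10 m/s = 0.1000 m/s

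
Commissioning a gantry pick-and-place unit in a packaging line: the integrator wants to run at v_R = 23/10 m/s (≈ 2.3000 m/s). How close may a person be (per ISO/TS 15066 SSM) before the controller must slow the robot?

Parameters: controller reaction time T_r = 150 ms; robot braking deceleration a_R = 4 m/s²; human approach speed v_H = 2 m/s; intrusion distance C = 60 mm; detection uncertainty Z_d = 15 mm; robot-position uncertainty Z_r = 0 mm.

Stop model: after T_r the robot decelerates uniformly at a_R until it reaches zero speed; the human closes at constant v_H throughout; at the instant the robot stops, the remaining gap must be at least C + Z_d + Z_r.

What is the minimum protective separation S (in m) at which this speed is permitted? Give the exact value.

S_min = 81/32 m = 2.5312 m

stop time T_s = (23/10)/4 = 0.5750 s
reaction-phase robot travel = 2.3000·0.1500 = 0.3450 m
robot covers 2.3000·0.5750 − ½·4.0000·0.5750² = 0.6613 m while stopping
person approaches 2.0000·(0.1500+0.5750) = 1.4500 m
residual clearance needed = 0.0600+0.0150+0.0000 = 0.0750 m
S_min ≈ 0.3450+0.6613+1.4500+0.0750  ⇒  S_min = 81/32 m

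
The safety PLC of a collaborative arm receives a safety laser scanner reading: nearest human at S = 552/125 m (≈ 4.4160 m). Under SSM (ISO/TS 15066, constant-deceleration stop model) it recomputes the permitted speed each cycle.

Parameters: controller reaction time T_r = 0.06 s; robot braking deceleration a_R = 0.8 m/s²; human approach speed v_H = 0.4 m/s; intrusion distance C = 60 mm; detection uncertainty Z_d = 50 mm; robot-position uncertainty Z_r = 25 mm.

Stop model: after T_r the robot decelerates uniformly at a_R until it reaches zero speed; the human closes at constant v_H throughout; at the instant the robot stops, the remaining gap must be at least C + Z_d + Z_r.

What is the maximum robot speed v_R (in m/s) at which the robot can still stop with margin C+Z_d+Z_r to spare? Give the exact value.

v_R_max = 11/5 m/s = 2.2000 m/s

at the boundary: (5/8)·v² + (14/25)·v + (-4257/1000) = 0
  disc = (14/25)² − 4·(5/8)·(-4257/1000) = 109561/10000 ; √disc = 331/100
  v_R = (−(14/25) + 331/100) / (2·(5/8)) = 11/5 m/s
check:
braking lasts T_s = (11/5)/(4/5) = 2.7500 s
reaction-phase robot travel = 2.2000·0.0600 = 0.1320 m
robot covers 2.2000·2.7500 − ½·0.8000·2.7500² = 3.0250 m while stopping
human over T_r+T_s: 0.4000·(0.0600+2.7500) = 1.1240 m
margins: 0.0600+0.0500+0.0250 = 0.1350 m
sum ≈ 0.1320+3.0250+1.1240+0.1350 ≈ 4.4160 m = S ✓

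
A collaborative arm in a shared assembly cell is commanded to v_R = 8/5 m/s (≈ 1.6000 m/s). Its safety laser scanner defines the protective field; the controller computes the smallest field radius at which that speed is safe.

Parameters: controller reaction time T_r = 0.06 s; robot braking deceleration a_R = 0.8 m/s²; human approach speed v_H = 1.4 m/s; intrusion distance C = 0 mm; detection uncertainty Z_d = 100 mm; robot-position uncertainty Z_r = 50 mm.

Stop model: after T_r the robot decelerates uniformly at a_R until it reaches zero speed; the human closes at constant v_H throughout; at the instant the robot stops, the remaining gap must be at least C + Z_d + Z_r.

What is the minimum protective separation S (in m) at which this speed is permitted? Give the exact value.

T_s = v_R/a_R = (8/5)/(4/5) = 2.0000 s
robot covers v_R·T_r = 1.6000·0.0600 = 0.0960 m before braking
robot under decel: 1.6000²/(2·0.8000) = 1.6000 m
human over T_r+T_s: 1.4000·(0.0600+2.0000) = 2.8840 m
C+Z_d+Z_r = 0.0000+0.1000+0.0500 = 0.1500 m
S_min ≈ 0.0960+1.6000+2.8840+0.1500  ⇒  S_min = 473/100 m

S_min = 473/100 m = 4.7300 m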